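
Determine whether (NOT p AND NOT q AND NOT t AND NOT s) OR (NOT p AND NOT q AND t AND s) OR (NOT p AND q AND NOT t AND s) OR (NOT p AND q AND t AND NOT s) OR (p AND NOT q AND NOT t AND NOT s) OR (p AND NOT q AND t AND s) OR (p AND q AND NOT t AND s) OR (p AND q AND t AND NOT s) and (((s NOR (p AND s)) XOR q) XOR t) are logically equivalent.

Yes, they are equivalent — the two output columns agree on all 16 assignments:
p | q | t | s | Expression 1 | Expression 2
-------------------------------------------
0 | 0 | 0 | 0 | 1 | 1
0 | 0 | 0 | 1 | 0 | 0
0 | 0 | 1 | 0 | 0 | 0
0 | 0 | 1 | 1 | 1 | 1
0 | 1 | 0 | 0 | 0 | 0
0 | 1 | 0 | 1 | 1 | 1
0 | 1 | 1 | 0 | 1 | 1
0 | 1 | 1 | 1 | 0 | 0
1 | 0 | 0 | 0 | 1 | 1
1 | 0 | 0 | 1 | 0 | 0
1 | 0 | 1 | 0 | 0 | 0
1 | 0 | 1 | 1 | 1 | 1
1 | 1 | 0 | 0 | 0 | 0
1 | 1 | 0 | 1 | 1 | 1
1 | 1 | 1 | 0 | 1 | 1
1 | 1 | 1 | 1 | 0 | 0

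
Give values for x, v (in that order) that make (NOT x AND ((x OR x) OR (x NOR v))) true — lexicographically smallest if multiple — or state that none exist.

x=0, v=0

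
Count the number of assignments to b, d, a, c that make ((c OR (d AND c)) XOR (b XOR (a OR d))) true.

Satisfying assignments: (0,0,0,1), (0,0,1,0), (0,1,0,0), (0,1,1,0), (1,0,0,0), (1,0,1,1), (1,1,0,1), (1,1,1,1)
Count: 8 out of 16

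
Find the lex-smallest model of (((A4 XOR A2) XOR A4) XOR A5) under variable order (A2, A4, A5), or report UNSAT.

A2=0, A4=0, A5=1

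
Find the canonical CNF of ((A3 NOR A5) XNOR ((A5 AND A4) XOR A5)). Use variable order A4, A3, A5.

(A4 OR A3 OR A5) AND (A4 OR A3 OR NOT A5) AND (A4 OR NOT A3 OR NOT A5) AND (NOT A4 OR A3 OR A5)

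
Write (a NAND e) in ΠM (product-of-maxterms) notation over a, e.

ΠM(3) = (NOT a OR NOT e)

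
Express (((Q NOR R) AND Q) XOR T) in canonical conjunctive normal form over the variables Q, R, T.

(Q OR R OR T) AND (Q OR NOT R OR T) AND (NOT Q OR R OR T) AND (NOT Q OR NOT R OR T)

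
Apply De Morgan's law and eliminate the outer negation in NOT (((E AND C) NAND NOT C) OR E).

NOT ((E AND C) NAND NOT C) AND NOT E
De Morgan's: NOT(OR of terms) = AND of negations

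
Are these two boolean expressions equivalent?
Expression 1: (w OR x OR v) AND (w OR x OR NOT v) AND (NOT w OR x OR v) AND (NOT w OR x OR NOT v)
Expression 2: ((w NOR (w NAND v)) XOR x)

Yes, they are equivalent — the two output columns agree on all 8 assignments:
w | x | v | Expression 1 | Expression 2
---------------------------------------
0 | 0 | 0 | 0 | 0
0 | 0 | 1 | 0 | 0
0 | 1 | 0 | 1 | 1
0 | 1 | 1 | 1 | 1
1 | 0 | 0 | 0 | 0
1 | 0 | 1 | 0 | 0
1 | 1 | 0 | 1 | 1
1 | 1 | 1 | 1 | 1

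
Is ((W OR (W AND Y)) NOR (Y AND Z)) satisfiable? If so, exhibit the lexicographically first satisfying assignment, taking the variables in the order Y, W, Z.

Y=0, W=0, Z=0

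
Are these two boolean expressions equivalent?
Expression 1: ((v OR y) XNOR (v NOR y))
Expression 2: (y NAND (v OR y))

No. Counterexample: with v=0, y=0, Expression 1 = 0 but Expression 2 = 1.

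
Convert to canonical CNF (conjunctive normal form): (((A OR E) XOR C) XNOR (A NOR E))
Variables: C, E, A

(C OR E OR A) AND (C OR E OR NOT A) AND (C OR NOT E OR A) AND (C OR NOT E OR NOT A)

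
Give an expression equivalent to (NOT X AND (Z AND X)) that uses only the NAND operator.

(((X NAND X) NAND ((Z NAND X) NAND (Z NAND X))) NAND ((X NAND X) NAND ((Z NAND X) NAND (Z NAND X))))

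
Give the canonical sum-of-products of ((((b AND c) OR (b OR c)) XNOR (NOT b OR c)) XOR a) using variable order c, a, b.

Σm(2, 3, 4, 5) = (NOT c AND a AND NOT b) OR (NOT c AND a AND b) OR (c AND NOT a AND NOT b) OR (c AND NOT a AND b)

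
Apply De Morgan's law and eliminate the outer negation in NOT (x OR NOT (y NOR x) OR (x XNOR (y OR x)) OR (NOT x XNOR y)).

NOT x AND (y NOR x) AND NOT (x XNOR (y OR x)) AND NOT (NOT x XNOR y)
De Morgan's: NOT(OR of terms) = AND of negations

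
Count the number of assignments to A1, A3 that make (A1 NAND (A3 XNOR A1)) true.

Satisfying assignments: (0,0), (0,1), (1,0)
Count: 3 out of 4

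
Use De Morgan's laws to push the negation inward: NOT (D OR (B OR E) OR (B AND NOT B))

NOT D AND NOT (B OR E) AND NOT (B AND NOT B)
De Morgan's: NOT(OR of terms) = AND of negations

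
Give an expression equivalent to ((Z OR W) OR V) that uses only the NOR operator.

((((Z NOR W) NOR (Z NOR W)) NOR V) NOR (((Z NOR W) NOR (Z NOR W)) NOR V))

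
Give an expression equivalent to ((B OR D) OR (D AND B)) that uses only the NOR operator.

((((B NOR D) NOR (B NOR D)) NOR ((D NOR D) NOR (B NOR B))) NOR (((B NOR D) NOR (B NOR D)) NOR ((D NOR D) NOR (B NOR B))))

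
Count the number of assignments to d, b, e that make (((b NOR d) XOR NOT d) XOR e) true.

Satisfying assignments: (0,0,1), (0,1,0), (1,0,1), (1,1,1)
Count: 4 out of 8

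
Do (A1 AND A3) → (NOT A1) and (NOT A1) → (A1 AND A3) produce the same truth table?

No, Converse is not equivalent to original (counterexample: A3=0, A1=0)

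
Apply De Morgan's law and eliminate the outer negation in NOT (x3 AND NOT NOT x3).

NOT x3 OR NOT x3
De Morgan's: NOT(AND of terms) = OR of negations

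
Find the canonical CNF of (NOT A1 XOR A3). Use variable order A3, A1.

(A3 OR NOT A1) AND (NOT A3 OR A1)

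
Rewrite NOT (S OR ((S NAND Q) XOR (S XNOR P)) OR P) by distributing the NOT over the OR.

NOT S AND NOT ((S NAND Q) XOR (S XNOR P)) AND NOT P
De Morgan's: NOT(OR of terms) = AND of negations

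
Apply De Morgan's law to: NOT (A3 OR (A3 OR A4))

NOT A3 AND NOT (A3 OR A4)
De Morgan's: NOT(OR of terms) = AND of negations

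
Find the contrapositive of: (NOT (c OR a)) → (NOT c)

Contrapositive: c → (c OR a)
Note: A statement and its contrapositive are logically equivalent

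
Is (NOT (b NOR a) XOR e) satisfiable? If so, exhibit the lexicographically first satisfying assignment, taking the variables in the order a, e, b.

a=0, e=0, b=1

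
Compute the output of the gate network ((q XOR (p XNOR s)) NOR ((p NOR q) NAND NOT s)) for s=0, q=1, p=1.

Substituting: ((1 XOR (1 XNOR 0)) NOR ((1 NOR 1) NAND NOT 0))
= 0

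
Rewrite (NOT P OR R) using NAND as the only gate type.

(((P NAND P) NAND (P NAND P)) NAND (R NAND R))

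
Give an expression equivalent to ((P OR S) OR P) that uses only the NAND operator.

((((P NAND P) NAND (S NAND S)) NAND ((P NAND P) NAND (S NAND S))) NAND (P NAND P))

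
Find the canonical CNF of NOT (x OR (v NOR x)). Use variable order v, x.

(v OR x) AND (v OR NOT x) AND (NOT v OR NOT x)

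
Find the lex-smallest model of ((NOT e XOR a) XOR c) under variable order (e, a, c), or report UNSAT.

e=0, a=0, c=0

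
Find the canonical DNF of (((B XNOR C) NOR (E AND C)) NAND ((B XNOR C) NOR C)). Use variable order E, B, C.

(NOT E AND NOT B AND NOT C) OR (NOT E AND NOT B AND C) OR (NOT E AND B AND C) OR (E AND NOT B AND NOT C) OR (E AND NOT B AND C) OR (E AND B AND C)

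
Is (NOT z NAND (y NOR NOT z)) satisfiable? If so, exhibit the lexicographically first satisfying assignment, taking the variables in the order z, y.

z=0, y=0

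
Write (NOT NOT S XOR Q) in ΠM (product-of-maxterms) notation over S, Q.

ΠM(0, 3) = (S OR Q) AND (NOT S OR NOT Q)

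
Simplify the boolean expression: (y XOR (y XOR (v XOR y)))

By XOR self-cancellation ((E XOR v) XOR v = E):
= (v XOR y)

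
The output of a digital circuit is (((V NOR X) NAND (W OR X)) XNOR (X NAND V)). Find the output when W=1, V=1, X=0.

Substituting: (((1 NOR 0) NAND (1 OR 0)) XNOR (0 NAND 1))
= 1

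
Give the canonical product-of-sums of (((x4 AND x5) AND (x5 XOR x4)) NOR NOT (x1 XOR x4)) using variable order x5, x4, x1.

ΠM(0, 3, 4, 7) = (x5 OR x4 OR x1) AND (x5 OR NOT x4 OR NOT x1) AND (NOT x5 OR x4 OR x1) AND (NOT x5 OR NOT x4 OR NOT x1)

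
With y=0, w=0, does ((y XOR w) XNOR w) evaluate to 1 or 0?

Substituting: ((0 XOR 0) XNOR 0)
= 1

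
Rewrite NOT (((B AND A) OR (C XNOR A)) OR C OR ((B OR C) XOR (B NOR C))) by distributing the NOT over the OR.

NOT ((B AND A) OR (C XNOR A)) AND NOT C AND NOT ((B OR C) XOR (B NOR C))
De Morgan's: NOT(OR of terms) = AND of negations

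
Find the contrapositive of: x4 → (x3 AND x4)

Contrapositive: NOT (x3 AND x4) → NOT x4
Note: A statement and its contrapositive are logically equivalent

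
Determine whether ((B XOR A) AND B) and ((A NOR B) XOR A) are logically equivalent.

No. Counterexample: with B=0, A=0, Expression 1 = 0 but Expression 2 = 1.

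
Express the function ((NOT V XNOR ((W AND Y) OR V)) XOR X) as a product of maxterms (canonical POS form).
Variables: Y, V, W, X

ΠM(0, 2, 4, 6, 8, 11, 12, 14) = (Y OR V OR W OR X) AND (Y OR V OR NOT W OR X) AND (Y OR NOT V OR W OR X) AND (Y OR NOT V OR NOT W OR X) AND (NOT Y OR V OR W OR X) AND (NOT Y OR V OR NOT W OR NOT X) AND (NOT Y OR NOT V OR W OR X) AND (NOT Y OR NOT V OR NOT W OR X)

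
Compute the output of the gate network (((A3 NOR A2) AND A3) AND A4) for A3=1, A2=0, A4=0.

Substituting: (((1 NOR 0) AND 1) AND 0)
= 0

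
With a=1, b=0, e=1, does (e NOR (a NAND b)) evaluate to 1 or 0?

Substituting: (1 NOR (1 NAND 0))
= 0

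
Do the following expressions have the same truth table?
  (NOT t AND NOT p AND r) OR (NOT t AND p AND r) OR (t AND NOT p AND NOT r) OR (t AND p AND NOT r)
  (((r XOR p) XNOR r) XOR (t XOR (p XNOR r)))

Yes, they are equivalent — the two output columns agree on all 8 assignments:
t | p | r | Expression 1 | Expression 2
---------------------------------------
0 | 0 | 0 | 0 | 0
0 | 0 | 1 | 1 | 1
0 | 1 | 0 | 0 | 0
0 | 1 | 1 | 1 | 1
1 | 0 | 0 | 1 | 1
1 | 0 | 1 | 0 | 0
1 | 1 | 0 | 1 | 1
1 | 1 | 1 | 0 | 0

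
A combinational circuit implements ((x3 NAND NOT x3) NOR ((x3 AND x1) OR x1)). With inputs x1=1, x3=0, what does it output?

Substituting: ((0 NAND NOT 0) NOR ((0 AND 1) OR 1))
= 0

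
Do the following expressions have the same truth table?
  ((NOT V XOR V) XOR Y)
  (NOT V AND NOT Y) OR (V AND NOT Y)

Yes, they are equivalent — the two output columns agree on all 4 assignments:
V | Y | Expression 1 | Expression 2
-----------------------------------
0 | 0 | 1 | 1
0 | 1 | 0 | 0
1 | 0 | 1 | 1
1 | 1 | 0 | 0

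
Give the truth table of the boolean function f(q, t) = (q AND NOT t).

q | t | Output
--------------
0 | 0 | 0
0 | 1 | 0
1 | 0 | 1
1 | 1 | 0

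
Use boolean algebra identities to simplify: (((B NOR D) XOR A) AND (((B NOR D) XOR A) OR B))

By absorption (E AND (E OR v) = E):
= ((B NOR D) XOR A)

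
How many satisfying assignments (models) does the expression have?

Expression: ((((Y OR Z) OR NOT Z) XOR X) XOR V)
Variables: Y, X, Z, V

Satisfying assignments: (0,0,0,0), (0,0,1,0), (0,1,0,1), (0,1,1,1), (1,0,0,0), (1,0,1,0), (1,1,0,1), (1,1,1,1)
Count: 8 out of 16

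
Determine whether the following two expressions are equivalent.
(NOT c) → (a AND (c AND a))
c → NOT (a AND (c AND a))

No, Inverse is not equivalent to original (counterexample: e=0, c=0, a=0)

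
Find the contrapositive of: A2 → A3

Contrapositive: NOT A3 → NOT A2
Note: A statement and its contrapositive are logically equivalent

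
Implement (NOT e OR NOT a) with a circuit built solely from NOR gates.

(((e NOR e) NOR (a NOR a)) NOR ((e NOR e) NOR (a NOR a)))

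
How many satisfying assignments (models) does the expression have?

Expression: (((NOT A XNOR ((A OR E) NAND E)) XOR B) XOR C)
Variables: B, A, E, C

Satisfying assignments: (0,0,0,0), (0,0,1,1), (0,1,0,1), (0,1,1,0), (1,0,0,1), (1,0,1,0), (1,1,0,0), (1,1,1,1)
Count: 8 out of 16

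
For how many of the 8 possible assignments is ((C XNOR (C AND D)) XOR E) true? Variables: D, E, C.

Satisfying assignments: (0,0,0), (0,1,1), (1,0,0), (1,0,1)
Count: 4 out of 8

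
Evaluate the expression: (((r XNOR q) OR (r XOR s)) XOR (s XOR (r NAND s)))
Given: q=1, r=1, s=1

Substituting: (((1 XNOR 1) OR (1 XOR 1)) XOR (1 XOR (1 NAND 1)))
= 0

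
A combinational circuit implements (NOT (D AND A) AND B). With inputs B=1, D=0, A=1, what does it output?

Substituting: (NOT (0 AND 1) AND 1)
= 1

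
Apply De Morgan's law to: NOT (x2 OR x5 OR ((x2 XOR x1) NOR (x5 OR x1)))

NOT x2 AND NOT x5 AND NOT ((x2 XOR x1) NOR (x5 OR x1))
De Morgan's: NOT(OR of terms) = AND of negations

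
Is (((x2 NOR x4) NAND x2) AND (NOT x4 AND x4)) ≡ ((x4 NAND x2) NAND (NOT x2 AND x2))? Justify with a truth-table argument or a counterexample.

No. Counterexample: with x2=0, x4=0, Expression 1 = 0 but Expression 2 = 1.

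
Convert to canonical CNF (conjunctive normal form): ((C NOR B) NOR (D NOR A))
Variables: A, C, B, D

(A OR C OR B OR D) AND (A OR C OR B OR NOT D) AND (A OR C OR NOT B OR D) AND (A OR NOT C OR B OR D) AND (A OR NOT C OR NOT B OR D) AND (NOT A OR C OR B OR D) AND (NOT A OR C OR B OR NOT D)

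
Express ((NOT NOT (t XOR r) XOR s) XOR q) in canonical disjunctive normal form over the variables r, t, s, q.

(NOT r AND NOT t AND NOT s AND q) OR (NOT r AND NOT t AND s AND NOT q) OR (NOT r AND t AND NOT s AND NOT q) OR (NOT r AND t AND s AND q) OR (r AND NOT t AND NOT s AND NOT q) OR (r AND NOT t AND s AND q) OR (r AND t AND NOT s AND q) OR (r AND t AND s AND NOT q)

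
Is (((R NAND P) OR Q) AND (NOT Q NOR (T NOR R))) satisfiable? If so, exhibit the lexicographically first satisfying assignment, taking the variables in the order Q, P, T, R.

Q=1, P=0, T=0, R=1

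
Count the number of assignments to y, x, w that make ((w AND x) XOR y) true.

Satisfying assignments: (0,1,1), (1,0,0), (1,0,1), (1,1,0)
Count: 4 out of 8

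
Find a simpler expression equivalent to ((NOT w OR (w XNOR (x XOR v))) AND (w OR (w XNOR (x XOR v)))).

By distribution ((E OR v) AND (E OR NOT v) = E):
= (w XNOR (x XOR v))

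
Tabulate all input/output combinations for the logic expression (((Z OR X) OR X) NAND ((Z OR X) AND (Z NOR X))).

X | Z | Output
--------------
0 | 0 | 1
0 | 1 | 1
1 | 0 | 1
1 | 1 | 1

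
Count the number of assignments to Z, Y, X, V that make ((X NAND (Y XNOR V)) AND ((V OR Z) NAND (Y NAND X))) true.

Satisfying assignments: (0,0,0,0), (0,1,0,0), (0,1,1,0), (1,1,1,0)
Count: 4 out of 16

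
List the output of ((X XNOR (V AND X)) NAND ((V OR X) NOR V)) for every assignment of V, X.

V | X | Output
--------------
0 | 0 | 0
0 | 1 | 1
1 | 0 | 1
1 | 1 | 1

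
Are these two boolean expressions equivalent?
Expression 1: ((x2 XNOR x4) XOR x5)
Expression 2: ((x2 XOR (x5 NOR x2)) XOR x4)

No. Counterexample: with x2=1, x4=0, x5=0, Expression 1 = 0 but Expression 2 = 1.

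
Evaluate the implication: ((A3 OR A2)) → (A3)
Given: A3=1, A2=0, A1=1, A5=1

Antecedent ((A3 OR A2)) = 1; consequent (A3) = 1.
1 → 1 = 1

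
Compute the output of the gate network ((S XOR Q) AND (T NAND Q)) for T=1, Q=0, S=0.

Substituting: ((0 XOR 0) AND (1 NAND 0))
= 0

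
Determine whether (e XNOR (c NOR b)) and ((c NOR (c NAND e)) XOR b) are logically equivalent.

No. Counterexample: with e=0, c=1, b=0, Expression 1 = 1 but Expression 2 = 0.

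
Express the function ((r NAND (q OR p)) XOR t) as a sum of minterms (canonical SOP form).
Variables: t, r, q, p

Σm(0, 1, 2, 3, 4, 13, 14, 15) = (NOT t AND NOT r AND NOT q AND NOT p) OR (NOT t AND NOT r AND NOT q AND p) OR (NOT t AND NOT r AND q AND NOT p) OR (NOT t AND NOT r AND q AND p) OR (NOT t AND r AND NOT q AND NOT p) OR (t AND r AND NOT q AND p) OR (t AND r AND q AND NOT p) OR (t AND r AND q AND p)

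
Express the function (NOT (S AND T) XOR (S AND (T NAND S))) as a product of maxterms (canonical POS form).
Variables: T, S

ΠM(1, 3) = (T OR NOT S) AND (NOT T OR NOT S)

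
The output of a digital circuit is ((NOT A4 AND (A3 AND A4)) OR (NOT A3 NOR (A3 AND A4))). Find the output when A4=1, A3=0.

Substituting: ((NOT 1 AND (0 AND 1)) OR (NOT 0 NOR (0 AND 1)))
= 0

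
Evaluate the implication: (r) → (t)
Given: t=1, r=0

Antecedent (r) = 0; consequent (t) = 1.
0 → 1 = 1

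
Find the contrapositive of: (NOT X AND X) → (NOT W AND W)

Contrapositive: NOT (NOT W AND W) → NOT (NOT X AND X)
Note: A statement and its contrapositive are logically equivalent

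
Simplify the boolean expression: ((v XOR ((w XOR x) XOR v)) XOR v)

By XOR self-cancellation ((E XOR v) XOR v = E):
= ((w XOR x) XOR v)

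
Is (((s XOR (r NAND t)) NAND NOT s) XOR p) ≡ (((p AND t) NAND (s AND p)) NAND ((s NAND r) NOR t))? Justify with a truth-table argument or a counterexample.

No. Counterexample: with p=0, t=0, r=0, s=0, Expression 1 = 0 but Expression 2 = 1.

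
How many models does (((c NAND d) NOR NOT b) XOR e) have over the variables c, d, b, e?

Satisfying assignments: (0,0,0,1), (0,0,1,1), (0,1,0,1), (0,1,1,1), (1,0,0,1), (1,0,1,1), (1,1,0,1), (1,1,1,0)
Count: 8 out of 16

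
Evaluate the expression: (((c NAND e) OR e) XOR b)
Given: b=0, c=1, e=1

Substituting: (((1 NAND 1) OR 1) XOR 0)
= 1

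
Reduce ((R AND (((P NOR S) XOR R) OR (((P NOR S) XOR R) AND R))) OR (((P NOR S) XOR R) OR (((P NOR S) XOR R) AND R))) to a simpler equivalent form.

By absorption (E OR (E AND v) = E) then absorption (E OR (E AND v) = E):
= ((P NOR S) XOR R)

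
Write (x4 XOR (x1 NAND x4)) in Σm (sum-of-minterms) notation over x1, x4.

Σm(0, 2, 3) = (NOT x1 AND NOT x4) OR (x1 AND NOT x4) OR (x1 AND x4)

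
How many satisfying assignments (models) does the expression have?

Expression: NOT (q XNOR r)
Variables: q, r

Satisfying assignments: (0,1), (1,0)
Count: 2 out of 4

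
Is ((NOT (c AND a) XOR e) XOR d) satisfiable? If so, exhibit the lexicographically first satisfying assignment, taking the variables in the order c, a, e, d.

c=0, a=0, e=0, d=0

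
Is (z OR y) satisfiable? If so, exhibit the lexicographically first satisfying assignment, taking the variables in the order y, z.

y=0, z=1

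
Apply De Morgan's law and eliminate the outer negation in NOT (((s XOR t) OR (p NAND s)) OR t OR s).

NOT ((s XOR t) OR (p NAND s)) AND NOT t AND NOT s
De Morgan's: NOT(OR of terms) = AND of negations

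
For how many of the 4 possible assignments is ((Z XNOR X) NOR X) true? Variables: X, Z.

Satisfying assignments: (0,1)
Count: 1 out of 4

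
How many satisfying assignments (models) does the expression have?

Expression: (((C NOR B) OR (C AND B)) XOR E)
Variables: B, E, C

Satisfying assignments: (0,0,0), (0,1,1), (1,0,1), (1,1,0)
Count: 4 out of 8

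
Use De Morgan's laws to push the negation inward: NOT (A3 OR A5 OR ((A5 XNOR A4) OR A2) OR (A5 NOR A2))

NOT A3 AND NOT A5 AND NOT ((A5 XNOR A4) OR A2) AND NOT (A5 NOR A2)
De Morgan's: NOT(OR of terms) = AND of negations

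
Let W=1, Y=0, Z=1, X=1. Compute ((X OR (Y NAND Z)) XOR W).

Substituting: ((1 OR (0 NAND 1)) XOR 1)
= 0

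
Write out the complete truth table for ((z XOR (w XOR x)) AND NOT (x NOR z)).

x | z | w | Output
------------------
0 | 0 | 0 | 0
0 | 0 | 1 | 0
0 | 1 | 0 | 1
0 | 1 | 1 | 0
1 | 0 | 0 | 1
1 | 0 | 1 | 0
1 | 1 | 0 | 0
1 | 1 | 1 | 1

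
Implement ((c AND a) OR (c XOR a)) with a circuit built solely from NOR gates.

((((c NOR c) NOR (a NOR a)) NOR ((((c NOR a) NOR (c NOR a)) NOR ((c NOR a) NOR (c NOR a))) NOR ((((c NOR c) NOR (a NOR a)) NOR ((c NOR c) NOR (a NOR a))) NOR (((c NOR c) NOR (a NOR a)) NOR ((c NOR c) NOR (a NOR a)))))) NOR (((c NOR c) NOR (a NOR a)) NOR ((((c NOR a) NOR (c NOR a)) NOR ((c NOR a) NOR (c NOR a))) NOR ((((c NOR c) NOR (a NOR a)) NOR ((c NOR c) NOR (a NOR a))) NOR (((c NOR c) NOR (a NOR a)) NOR ((c NOR c) NOR (a NOR a)))))))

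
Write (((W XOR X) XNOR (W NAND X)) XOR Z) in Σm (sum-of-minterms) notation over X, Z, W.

Σm(1, 2, 4, 5) = (NOT X AND NOT Z AND W) OR (NOT X AND Z AND NOT W) OR (X AND NOT Z AND NOT W) OR (X AND NOT Z AND W)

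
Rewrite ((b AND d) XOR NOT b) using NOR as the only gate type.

((((((b NOR b) NOR (d NOR d)) NOR (b NOR b)) NOR (((b NOR b) NOR (d NOR d)) NOR (b NOR b))) NOR ((((b NOR b) NOR (d NOR d)) NOR (b NOR b)) NOR (((b NOR b) NOR (d NOR d)) NOR (b NOR b)))) NOR ((((((b NOR b) NOR (d NOR d)) NOR ((b NOR b) NOR (d NOR d))) NOR ((b NOR b) NOR (b NOR b))) NOR ((((b NOR b) NOR (d NOR d)) NOR ((b NOR b) NOR (d NOR d))) NOR ((b NOR b) NOR (b NOR b)))) NOR (((((b NOR b) NOR (d NOR d)) NOR ((b NOR b) NOR (d NOR d))) NOR ((b NOR b) NOR (b NOR b))) NOR ((((b NOR b) NOR (d NOR d)) NOR ((b NOR b) NOR (d NOR d))) NOR ((b NOR b) NOR (b NOR b))))))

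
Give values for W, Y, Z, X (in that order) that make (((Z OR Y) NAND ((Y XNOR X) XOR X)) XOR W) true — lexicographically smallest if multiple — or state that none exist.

W=0, Y=0, Z=0, X=0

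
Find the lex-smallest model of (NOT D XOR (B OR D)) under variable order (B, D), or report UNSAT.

B=0, D=0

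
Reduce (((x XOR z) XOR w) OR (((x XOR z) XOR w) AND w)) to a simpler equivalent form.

By absorption (E OR (E AND v) = E):
= ((x XOR z) XOR w)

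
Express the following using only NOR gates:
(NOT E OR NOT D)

(((E NOR E) NOR (D NOR D)) NOR ((E NOR E) NOR (D NOR D)))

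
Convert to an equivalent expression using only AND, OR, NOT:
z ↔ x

(z AND x) OR (NOT z AND NOT x)
(Biconditional = both true or both false)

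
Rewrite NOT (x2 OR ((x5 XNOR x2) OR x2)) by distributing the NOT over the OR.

NOT x2 AND NOT ((x5 XNOR x2) OR x2)
De Morgan's: NOT(OR of terms) = AND of negations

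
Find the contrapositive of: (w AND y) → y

Contrapositive: NOT y → NOT (w AND y)
Note: A statement and its contrapositive are logically equivalent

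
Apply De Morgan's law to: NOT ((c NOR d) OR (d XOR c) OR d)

NOT (c NOR d) AND NOT (d XOR c) AND NOT d
De Morgan's: NOT(OR of terms) = AND of negations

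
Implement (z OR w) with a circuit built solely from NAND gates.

((z NAND z) NAND (w NAND w))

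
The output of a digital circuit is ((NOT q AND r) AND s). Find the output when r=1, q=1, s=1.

Substituting: ((NOT 1 AND 1) AND 1)
= 0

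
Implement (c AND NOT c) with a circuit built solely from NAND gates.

((c NAND (c NAND c)) NAND (c NAND (c NAND c)))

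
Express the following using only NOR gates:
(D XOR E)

((((D NOR E) NOR (D NOR E)) NOR ((D NOR E) NOR (D NOR E))) NOR ((((D NOR D) NOR (E NOR E)) NOR ((D NOR D) NOR (E NOR E))) NOR (((D NOR D) NOR (E NOR E)) NOR ((D NOR D) NOR (E NOR E)))))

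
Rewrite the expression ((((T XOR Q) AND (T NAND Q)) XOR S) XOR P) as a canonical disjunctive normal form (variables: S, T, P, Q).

(NOT S AND NOT T AND NOT P AND Q) OR (NOT S AND NOT T AND P AND NOT Q) OR (NOT S AND T AND NOT P AND NOT Q) OR (NOT S AND T AND P AND Q) OR (S AND NOT T AND NOT P AND NOT Q) OR (S AND NOT T AND P AND Q) OR (S AND T AND NOT P AND Q) OR (S AND T AND P AND NOT Q)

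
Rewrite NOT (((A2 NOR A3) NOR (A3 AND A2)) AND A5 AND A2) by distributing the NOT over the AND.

NOT ((A2 NOR A3) NOR (A3 AND A2)) OR NOT A5 OR NOT A2
De Morgan's: NOT(AND of terms) = OR of negations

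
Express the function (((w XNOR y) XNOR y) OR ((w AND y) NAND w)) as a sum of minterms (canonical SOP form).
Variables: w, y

Σm(0, 1, 2, 3) = (NOT w AND NOT y) OR (NOT w AND y) OR (w AND NOT y) OR (w AND y)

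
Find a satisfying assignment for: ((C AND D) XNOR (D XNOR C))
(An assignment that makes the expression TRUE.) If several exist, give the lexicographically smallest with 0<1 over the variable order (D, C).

D=0, C=1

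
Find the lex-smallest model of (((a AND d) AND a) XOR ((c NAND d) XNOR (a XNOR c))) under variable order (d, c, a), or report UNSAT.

d=0, c=0, a=0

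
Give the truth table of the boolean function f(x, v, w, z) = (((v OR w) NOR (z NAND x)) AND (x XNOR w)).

x | v | w | z | Output
----------------------
0 | 0 | 0 | 0 | 0
0 | 0 | 0 | 1 | 0
0 | 0 | 1 | 0 | 0
0 | 0 | 1 | 1 | 0
0 | 1 | 0 | 0 | 0
0 | 1 | 0 | 1 | 0
0 | 1 | 1 | 0 | 0
0 | 1 | 1 | 1 | 0
1 | 0 | 0 | 0 | 0
1 | 0 | 0 | 1 | 0
1 | 0 | 1 | 0 | 0
1 | 0 | 1 | 1 | 0
1 | 1 | 0 | 0 | 0
1 | 1 | 0 | 1 | 0
1 | 1 | 1 | 0 | 0
1 | 1 | 1 | 1 | 0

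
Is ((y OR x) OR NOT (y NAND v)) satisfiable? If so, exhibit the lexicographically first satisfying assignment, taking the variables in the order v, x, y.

v=0, x=0, y=1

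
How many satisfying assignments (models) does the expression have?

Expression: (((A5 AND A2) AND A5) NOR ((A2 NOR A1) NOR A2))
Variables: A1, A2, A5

Satisfying assignments: (0,0,0), (0,0,1), (0,1,0), (1,1,0)
Count: 4 out of 8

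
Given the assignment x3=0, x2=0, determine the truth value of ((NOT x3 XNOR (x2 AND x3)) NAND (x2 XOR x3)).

Substituting: ((NOT 0 XNOR (0 AND 0)) NAND (0 XOR 0))
= 1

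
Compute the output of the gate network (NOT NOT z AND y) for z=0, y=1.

Substituting: (NOT NOT 0 AND 1)
= 0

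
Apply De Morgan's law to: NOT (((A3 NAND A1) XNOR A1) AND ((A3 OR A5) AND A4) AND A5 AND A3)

NOT ((A3 NAND A1) XNOR A1) OR NOT ((A3 OR A5) AND A4) OR NOT A5 OR NOT A3
De Morgan's: NOT(AND of terms) = OR of negations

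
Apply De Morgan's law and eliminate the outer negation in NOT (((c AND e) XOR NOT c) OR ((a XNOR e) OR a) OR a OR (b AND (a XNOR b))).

NOT ((c AND e) XOR NOT c) AND NOT ((a XNOR e) OR a) AND NOT a AND NOT (b AND (a XNOR b))
De Morgan's: NOT(OR of terms) = AND of negations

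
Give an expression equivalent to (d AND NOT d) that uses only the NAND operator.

((d NAND (d NAND d)) NAND (d NAND (d NAND d)))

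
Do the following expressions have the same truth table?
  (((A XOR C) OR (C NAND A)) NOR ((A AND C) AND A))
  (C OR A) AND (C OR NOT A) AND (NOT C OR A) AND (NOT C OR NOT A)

Yes, they are equivalent — the two output columns agree on all 4 assignments:
C | A | Expression 1 | Expression 2
-----------------------------------
0 | 0 | 0 | 0
0 | 1 | 0 | 0
1 | 0 | 0 | 0
1 | 1 | 0 | 0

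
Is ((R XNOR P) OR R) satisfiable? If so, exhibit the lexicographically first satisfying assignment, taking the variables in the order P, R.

P=0, R=0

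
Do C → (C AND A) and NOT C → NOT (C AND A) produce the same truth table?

No, Inverse is not equivalent to original (counterexample: A=0, C=1)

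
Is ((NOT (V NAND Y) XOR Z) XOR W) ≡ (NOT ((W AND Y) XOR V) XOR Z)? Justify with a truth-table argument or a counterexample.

No. Counterexample: with Z=0, Y=0, V=0, W=0, Expression 1 = 0 but Expression 2 = 1.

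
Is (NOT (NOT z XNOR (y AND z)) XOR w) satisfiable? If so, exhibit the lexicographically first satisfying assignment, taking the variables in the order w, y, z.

w=0, y=0, z=0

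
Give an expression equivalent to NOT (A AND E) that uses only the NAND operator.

(((A NAND E) NAND (A NAND E)) NAND ((A NAND E) NAND (A NAND E)))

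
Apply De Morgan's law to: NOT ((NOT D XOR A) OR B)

NOT (NOT D XOR A) AND NOT B
De Morgan's: NOT(OR of terms) = AND of negations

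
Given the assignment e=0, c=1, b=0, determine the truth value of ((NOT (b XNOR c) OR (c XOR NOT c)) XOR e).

Substituting: ((NOT (0 XNOR 1) OR (1 XOR NOT 1)) XOR 0)
= 1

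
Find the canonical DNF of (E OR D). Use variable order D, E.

(NOT D AND E) OR (D AND NOT E) OR (D AND E)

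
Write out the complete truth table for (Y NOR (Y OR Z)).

Y | Z | Output
--------------
0 | 0 | 1
0 | 1 | 0
1 | 0 | 0
1 | 1 | 0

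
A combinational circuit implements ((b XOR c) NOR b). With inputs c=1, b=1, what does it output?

Substituting: ((1 XOR 1) NOR 1)
= 0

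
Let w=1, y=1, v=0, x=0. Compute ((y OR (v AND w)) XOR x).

Substituting: ((1 OR (0 AND 1)) XOR 0)
= 1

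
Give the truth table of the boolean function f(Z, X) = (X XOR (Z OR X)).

Z | X | Output
--------------
0 | 0 | 0
0 | 1 | 0
1 | 0 | 1
1 | 1 | 0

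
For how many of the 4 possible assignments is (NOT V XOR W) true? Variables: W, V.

Satisfying assignments: (0,0), (1,1)
Count: 2 out of 4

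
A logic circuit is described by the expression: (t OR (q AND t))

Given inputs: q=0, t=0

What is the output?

Substituting: (0 OR (0 AND 0))
= 0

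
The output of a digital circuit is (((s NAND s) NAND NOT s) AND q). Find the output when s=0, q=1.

Substituting: (((0 NAND 0) NAND NOT 0) AND 1)
= 0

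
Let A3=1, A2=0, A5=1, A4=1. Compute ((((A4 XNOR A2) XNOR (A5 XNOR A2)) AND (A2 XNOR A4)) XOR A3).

Substituting: ((((1 XNOR 0) XNOR (1 XNOR 0)) AND (0 XNOR 1)) XOR 1)
= 1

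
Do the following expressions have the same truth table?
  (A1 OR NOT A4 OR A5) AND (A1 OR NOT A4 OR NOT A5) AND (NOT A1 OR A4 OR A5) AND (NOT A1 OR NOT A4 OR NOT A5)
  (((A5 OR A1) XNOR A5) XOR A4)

Yes, they are equivalent — the two output columns agree on all 8 assignments:
A1 | A4 | A5 | Expression 1 | Expression 2
------------------------------------------
0 | 0 | 0 | 1 | 1
0 | 0 | 1 | 1 | 1
0 | 1 | 0 | 0 | 0
0 | 1 | 1 | 0 | 0
1 | 0 | 0 | 0 | 0
1 | 0 | 1 | 1 | 1
1 | 1 | 0 | 1 | 1
1 | 1 | 1 | 0 | 0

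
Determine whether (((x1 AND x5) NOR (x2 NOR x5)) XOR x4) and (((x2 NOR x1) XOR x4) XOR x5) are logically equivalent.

No. Counterexample: with x2=0, x1=0, x4=0, x5=0, Expression 1 = 0 but Expression 2 = 1.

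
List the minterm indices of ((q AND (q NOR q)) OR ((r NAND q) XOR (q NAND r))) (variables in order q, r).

Σm() = FALSE (no minterms)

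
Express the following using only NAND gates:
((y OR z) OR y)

((((y NAND y) NAND (z NAND z)) NAND ((y NAND y) NAND (z NAND z))) NAND (y NAND y))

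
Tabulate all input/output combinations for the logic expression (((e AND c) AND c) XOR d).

e | c | d | Output
------------------
0 | 0 | 0 | 0
0 | 0 | 1 | 1
0 | 1 | 0 | 0
0 | 1 | 1 | 1
1 | 0 | 0 | 0
1 | 0 | 1 | 1
1 | 1 | 0 | 1
1 | 1 | 1 | 0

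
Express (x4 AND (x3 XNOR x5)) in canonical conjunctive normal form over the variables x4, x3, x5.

(x4 OR x3 OR x5) AND (x4 OR x3 OR NOT x5) AND (x4 OR NOT x3 OR x5) AND (x4 OR NOT x3 OR NOT x5) AND (NOT x4 OR x3 OR NOT x5) AND (NOT x4 OR NOT x3 OR x5)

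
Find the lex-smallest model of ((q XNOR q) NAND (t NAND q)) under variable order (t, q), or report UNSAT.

t=1, q=1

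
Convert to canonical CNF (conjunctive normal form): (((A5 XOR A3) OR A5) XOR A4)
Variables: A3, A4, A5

(A3 OR A4 OR A5) AND (A3 OR NOT A4 OR NOT A5) AND (NOT A3 OR NOT A4 OR A5) AND (NOT A3 OR NOT A4 OR NOT A5)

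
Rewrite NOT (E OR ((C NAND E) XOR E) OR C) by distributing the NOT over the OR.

NOT E AND NOT ((C NAND E) XOR E) AND NOT C
De Morgan's: NOT(OR of terms) = AND of negations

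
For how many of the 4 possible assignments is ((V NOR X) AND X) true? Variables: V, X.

No assignment satisfies the expression.
Count: 0 out of 4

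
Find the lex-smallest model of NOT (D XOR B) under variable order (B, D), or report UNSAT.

B=0, D=0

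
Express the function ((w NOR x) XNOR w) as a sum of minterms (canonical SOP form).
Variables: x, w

Σm(2) = (x AND NOT w)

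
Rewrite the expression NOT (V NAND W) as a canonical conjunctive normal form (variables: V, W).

(V OR W) AND (V OR NOT W) AND (NOT V OR W)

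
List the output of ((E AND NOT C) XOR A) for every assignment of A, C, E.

A | C | E | Output
------------------
0 | 0 | 0 | 0
0 | 0 | 1 | 1
0 | 1 | 0 | 0
0 | 1 | 1 | 0
1 | 0 | 0 | 1
1 | 0 | 1 | 0
1 | 1 | 0 | 1
1 | 1 | 1 | 1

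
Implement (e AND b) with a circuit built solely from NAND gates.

((e NAND b) NAND (e NAND b))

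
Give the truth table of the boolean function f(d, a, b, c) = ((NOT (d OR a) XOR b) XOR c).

d | a | b | c | Output
----------------------
0 | 0 | 0 | 0 | 1
0 | 0 | 0 | 1 | 0
0 | 0 | 1 | 0 | 0
0 | 0 | 1 | 1 | 1
0 | 1 | 0 | 0 | 0
0 | 1 | 0 | 1 | 1
0 | 1 | 1 | 0 | 1
0 | 1 | 1 | 1 | 0
1 | 0 | 0 | 0 | 0
1 | 0 | 0 | 1 | 1
1 | 0 | 1 | 0 | 1
1 | 0 | 1 | 1 | 0
1 | 1 | 0 | 0 | 0
1 | 1 | 0 | 1 | 1
1 | 1 | 1 | 0 | 1
1 | 1 | 1 | 1 | 0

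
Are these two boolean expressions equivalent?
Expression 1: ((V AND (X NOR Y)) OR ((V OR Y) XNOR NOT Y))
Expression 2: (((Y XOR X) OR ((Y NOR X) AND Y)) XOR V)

No. Counterexample: with Y=0, V=0, X=1, Expression 1 = 0 but Expression 2 = 1.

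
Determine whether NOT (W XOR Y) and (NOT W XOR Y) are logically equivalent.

Yes, they are equivalent — the two output columns agree on all 4 assignments:
W | Y | Expression 1 | Expression 2
-----------------------------------
0 | 0 | 1 | 1
0 | 1 | 0 | 0
1 | 0 | 0 | 0
1 | 1 | 1 | 1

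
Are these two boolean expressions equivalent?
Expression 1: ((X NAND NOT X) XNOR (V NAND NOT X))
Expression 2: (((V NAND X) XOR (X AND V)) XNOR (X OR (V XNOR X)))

Yes, they are equivalent — the two output columns agree on all 4 assignments:
V | X | Expression 1 | Expression 2
-----------------------------------
0 | 0 | 1 | 1
0 | 1 | 1 | 1
1 | 0 | 0 | 0
1 | 1 | 1 | 1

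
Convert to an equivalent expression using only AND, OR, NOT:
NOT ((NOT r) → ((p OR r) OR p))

(NOT r) AND NOT ((p OR r) OR p)
(Negated implication: NOT(A → B) = A AND NOT B)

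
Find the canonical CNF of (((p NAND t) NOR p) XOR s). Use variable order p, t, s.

(p OR t OR s) AND (p OR NOT t OR s) AND (NOT p OR t OR s) AND (NOT p OR NOT t OR s)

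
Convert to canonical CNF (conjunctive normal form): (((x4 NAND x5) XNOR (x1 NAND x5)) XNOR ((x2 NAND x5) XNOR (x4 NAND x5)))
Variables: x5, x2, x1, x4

(NOT x5 OR x2 OR NOT x1 OR x4) AND (NOT x5 OR x2 OR NOT x1 OR NOT x4) AND (NOT x5 OR NOT x2 OR x1 OR x4) AND (NOT x5 OR NOT x2 OR x1 OR NOT x4)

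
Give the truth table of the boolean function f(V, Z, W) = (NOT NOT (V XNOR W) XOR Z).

V | Z | W | Output
------------------
0 | 0 | 0 | 1
0 | 0 | 1 | 0
0 | 1 | 0 | 0
0 | 1 | 1 | 1
1 | 0 | 0 | 0
1 | 0 | 1 | 1
1 | 1 | 0 | 1
1 | 1 | 1 | 0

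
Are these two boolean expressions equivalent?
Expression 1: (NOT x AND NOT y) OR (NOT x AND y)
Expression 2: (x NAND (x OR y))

Yes, they are equivalent — the two output columns agree on all 4 assignments:
x | y | Expression 1 | Expression 2
-----------------------------------
0 | 0 | 1 | 1
0 | 1 | 1 | 1
1 | 0 | 0 | 0
1 | 1 | 0 | 0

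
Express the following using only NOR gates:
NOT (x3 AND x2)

(((x3 NOR x3) NOR (x2 NOR x2)) NOR ((x3 NOR x3) NOR (x2 NOR x2)))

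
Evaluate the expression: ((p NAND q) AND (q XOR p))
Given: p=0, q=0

Substituting: ((0 NAND 0) AND (0 XOR 0))
= 0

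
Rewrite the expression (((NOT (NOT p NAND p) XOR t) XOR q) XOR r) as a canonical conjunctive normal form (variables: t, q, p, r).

(t OR q OR p OR r) AND (t OR q OR NOT p OR r) AND (t OR NOT q OR p OR NOT r) AND (t OR NOT q OR NOT p OR NOT r) AND (NOT t OR q OR p OR NOT r) AND (NOT t OR q OR NOT p OR NOT r) AND (NOT t OR NOT q OR p OR r) AND (NOT t OR NOT q OR NOT p OR r)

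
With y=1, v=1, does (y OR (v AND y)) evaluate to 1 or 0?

Substituting: (1 OR (1 AND 1))
= 1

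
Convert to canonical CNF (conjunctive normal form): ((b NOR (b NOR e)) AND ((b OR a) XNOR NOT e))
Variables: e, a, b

(e OR a OR b) AND (e OR a OR NOT b) AND (e OR NOT a OR b) AND (e OR NOT a OR NOT b) AND (NOT e OR a OR NOT b) AND (NOT e OR NOT a OR b) AND (NOT e OR NOT a OR NOT b)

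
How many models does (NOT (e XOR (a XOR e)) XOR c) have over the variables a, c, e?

Satisfying assignments: (0,0,0), (0,0,1), (1,1,0), (1,1,1)
Count: 4 out of 8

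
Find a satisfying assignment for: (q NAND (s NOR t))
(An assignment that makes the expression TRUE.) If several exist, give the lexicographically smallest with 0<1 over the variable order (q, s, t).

q=0, s=0, t=0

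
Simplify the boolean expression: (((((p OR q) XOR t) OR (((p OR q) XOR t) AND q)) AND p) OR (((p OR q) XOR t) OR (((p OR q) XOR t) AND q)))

By absorption (E OR (E AND v) = E) then absorption (E OR (E AND v) = E):
= ((p OR q) XOR t)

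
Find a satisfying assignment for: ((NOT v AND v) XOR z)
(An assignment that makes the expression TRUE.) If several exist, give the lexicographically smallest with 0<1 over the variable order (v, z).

v=0, z=1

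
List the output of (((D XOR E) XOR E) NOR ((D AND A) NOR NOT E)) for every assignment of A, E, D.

A | E | D | Output
------------------
0 | 0 | 0 | 1
0 | 0 | 1 | 0
0 | 1 | 0 | 0
0 | 1 | 1 | 0
1 | 0 | 0 | 1
1 | 0 | 1 | 0
1 | 1 | 0 | 0
1 | 1 | 1 | 0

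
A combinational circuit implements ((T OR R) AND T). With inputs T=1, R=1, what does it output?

Substituting: ((1 OR 1) AND 1)
= 1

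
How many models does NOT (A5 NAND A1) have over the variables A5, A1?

Satisfying assignments: (1,1)
Count: 1 out of 4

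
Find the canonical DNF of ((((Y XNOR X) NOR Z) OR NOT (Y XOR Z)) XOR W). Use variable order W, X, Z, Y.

(NOT W AND NOT X AND NOT Z AND NOT Y) OR (NOT W AND NOT X AND NOT Z AND Y) OR (NOT W AND NOT X AND Z AND Y) OR (NOT W AND X AND NOT Z AND NOT Y) OR (NOT W AND X AND Z AND Y) OR (W AND NOT X AND Z AND NOT Y) OR (W AND X AND NOT Z AND Y) OR (W AND X AND Z AND NOT Y)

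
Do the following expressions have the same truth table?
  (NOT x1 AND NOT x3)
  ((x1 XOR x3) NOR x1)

Yes, they are equivalent — the two output columns agree on all 4 assignments:
x1 | x3 | Expression 1 | Expression 2
-------------------------------------
0 | 0 | 1 | 1
0 | 1 | 0 | 0
1 | 0 | 0 | 0
1 | 1 | 0 | 0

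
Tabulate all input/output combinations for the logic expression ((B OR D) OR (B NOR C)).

C | B | D | Output
------------------
0 | 0 | 0 | 1
0 | 0 | 1 | 1
0 | 1 | 0 | 1
0 | 1 | 1 | 1
1 | 0 | 0 | 0
1 | 0 | 1 | 1
1 | 1 | 0 | 1
1 | 1 | 1 | 1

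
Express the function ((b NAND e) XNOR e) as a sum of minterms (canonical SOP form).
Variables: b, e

Σm(1) = (NOT b AND e)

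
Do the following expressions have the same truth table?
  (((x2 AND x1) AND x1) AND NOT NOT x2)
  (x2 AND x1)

Yes, they are equivalent — the two output columns agree on all 4 assignments:
x2 | x1 | Expression 1 | Expression 2
-------------------------------------
0 | 0 | 0 | 0
0 | 1 | 0 | 0
1 | 0 | 0 | 0
1 | 1 | 1 | 1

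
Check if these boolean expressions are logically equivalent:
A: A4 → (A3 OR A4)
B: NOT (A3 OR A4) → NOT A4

Yes, Contrapositive is always equivalent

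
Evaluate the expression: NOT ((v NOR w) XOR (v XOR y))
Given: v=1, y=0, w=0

Substituting: NOT ((1 NOR 0) XOR (1 XOR 0))
= 0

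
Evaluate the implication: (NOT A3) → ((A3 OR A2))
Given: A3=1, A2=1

Antecedent (NOT A3) = 0; consequent ((A3 OR A2)) = 1.
0 → 1 = 1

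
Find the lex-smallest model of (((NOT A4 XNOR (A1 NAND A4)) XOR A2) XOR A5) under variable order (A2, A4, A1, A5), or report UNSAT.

A2=0, A4=0, A1=0, A5=0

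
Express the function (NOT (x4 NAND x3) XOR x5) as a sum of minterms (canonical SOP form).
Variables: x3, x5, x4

Σm(2, 3, 5, 6) = (NOT x3 AND x5 AND NOT x4) OR (NOT x3 AND x5 AND x4) OR (x3 AND NOT x5 AND x4) OR (x3 AND x5 AND NOT x4)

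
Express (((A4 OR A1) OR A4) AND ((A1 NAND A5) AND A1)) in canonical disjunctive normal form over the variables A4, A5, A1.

(NOT A4 AND NOT A5 AND A1) OR (A4 AND NOT A5 AND A1)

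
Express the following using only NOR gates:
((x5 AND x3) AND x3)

((((x5 NOR x5) NOR (x3 NOR x3)) NOR ((x5 NOR x5) NOR (x3 NOR x3))) NOR (x3 NOR x3))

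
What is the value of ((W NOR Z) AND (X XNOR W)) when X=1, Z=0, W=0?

Substituting: ((0 NOR 0) AND (1 XNOR 0))
= 0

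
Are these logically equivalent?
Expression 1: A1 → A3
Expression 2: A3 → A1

No, Converse is not equivalent to original (counterexample: A3=0, A1=1, A2=0)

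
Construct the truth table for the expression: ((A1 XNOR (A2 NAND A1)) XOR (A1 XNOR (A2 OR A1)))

A1 | A2 | Output
----------------
0 | 0 | 1
0 | 1 | 0
1 | 0 | 0
1 | 1 | 1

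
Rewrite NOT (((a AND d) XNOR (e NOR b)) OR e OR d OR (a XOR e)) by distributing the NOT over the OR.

NOT ((a AND d) XNOR (e NOR b)) AND NOT e AND NOT d AND NOT (a XOR e)
De Morgan's: NOT(OR of terms) = AND of negations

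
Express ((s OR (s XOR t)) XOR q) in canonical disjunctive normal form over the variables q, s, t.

(NOT q AND NOT s AND t) OR (NOT q AND s AND NOT t) OR (NOT q AND s AND t) OR (q AND NOT s AND NOT t)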